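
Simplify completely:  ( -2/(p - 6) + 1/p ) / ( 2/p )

(-p - 6)/(2*p - 12)

Numerator: -2/(p - 6) + 1/p = (-p - 6)/(p**2 - 6*p)
Denominator: 2/p = 2/p
Divide: ((-p - 6)/(p**2 - 6*p)) · (p/2) = (-p - 6)/(2*p - 12)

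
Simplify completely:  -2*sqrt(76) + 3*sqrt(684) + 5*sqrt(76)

24*sqrt(19)

2*sqrt(76) = 4*sqrt(19); 3*sqrt(684) = 18*sqrt(19); 5*sqrt(76) = 10*sqrt(19)
Combine: (-4 + 18 + 10)·sqrt(19) = 24*sqrt(19)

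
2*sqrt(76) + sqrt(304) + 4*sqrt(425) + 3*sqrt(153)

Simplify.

8*sqrt(19) + 29*sqrt(17)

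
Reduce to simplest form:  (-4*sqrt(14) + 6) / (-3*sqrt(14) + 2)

(-5*sqrt(14) + 78)/61

Multiply numerator and denominator by 2 + 3*sqrt(14).
Denominator becomes -122; numerator becomes -156 + 10*sqrt(14).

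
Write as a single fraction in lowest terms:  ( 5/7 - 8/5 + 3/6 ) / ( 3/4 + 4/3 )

Numerator: 5/7 - 8/5 + 3/6 = -27/70
Denominator: 3/4 + 4/3 = 25/12
Divide: (-27/70) · (12/25) = -162/875

-162/875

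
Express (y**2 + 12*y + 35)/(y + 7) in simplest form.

Factor: y**2 + 12*y + 35 = (y + 7)*(y + 5)
Cancel the common factor (y + 7).

y + 5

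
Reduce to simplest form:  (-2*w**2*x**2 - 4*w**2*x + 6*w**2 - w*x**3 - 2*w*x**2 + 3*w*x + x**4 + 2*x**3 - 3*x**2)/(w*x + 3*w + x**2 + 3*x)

-2*w*x + 2*w + x**2 - x

Factor: -2*w**2*x**2 - 4*w**2*x + 6*w**2 - w*x**3 - 2*w*x**2 + 3*w*x + x**4 + 2*x**3 - 3*x**2 = (-2*w + x)*(x + 3)*(w + x)*(x - 1);  w*x + 3*w + x**2 + 3*x = (x + 3)*(w + x)
Cancel the common factors (w + x), (x + 3).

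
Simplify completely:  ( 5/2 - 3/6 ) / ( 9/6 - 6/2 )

-4/3

Numerator: 5/2 - 3/6 = 2
Denominator: 9/6 - 6/2 = -3/2
Divide: (2) · (-2/3) = -4/3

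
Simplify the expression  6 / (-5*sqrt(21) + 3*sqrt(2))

(-10*sqrt(21) - 6*sqrt(2))/169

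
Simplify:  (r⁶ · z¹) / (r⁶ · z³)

Quotient: (z^-2)

z^(-2)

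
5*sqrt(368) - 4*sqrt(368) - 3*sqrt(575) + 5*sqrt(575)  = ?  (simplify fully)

5*sqrt(368) = 20*sqrt(23); 4*sqrt(368) = 16*sqrt(23); 3*sqrt(575) = 15*sqrt(23); 5*sqrt(575) = 25*sqrt(23)
Combine: (20 - 16 - 15 + 25)·sqrt(23) = 14*sqrt(23)

14*sqrt(23)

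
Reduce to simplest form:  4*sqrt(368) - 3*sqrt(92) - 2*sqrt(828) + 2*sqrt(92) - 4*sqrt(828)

4*sqrt(368) = 16*sqrt(23); 3*sqrt(92) = 6*sqrt(23); 2*sqrt(828) = 12*sqrt(23); 2*sqrt(92) = 4*sqrt(23); 4*sqrt(828) = 24*sqrt(23)
Combine: (16 - 6 - 12 + 4 - 24)·sqrt(23) = -22*sqrt(23)

-22*sqrt(23)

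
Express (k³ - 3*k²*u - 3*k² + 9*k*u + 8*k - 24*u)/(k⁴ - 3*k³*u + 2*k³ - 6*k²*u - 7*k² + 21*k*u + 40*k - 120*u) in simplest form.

1/(k + 5)

Factor: k³ - 3*k²*u - 3*k² + 9*k*u + 8*k - 24*u = (k² - 3*k + 8)·(k - 3*u);  k⁴ - 3*k³*u + 2*k³ - 6*k²*u - 7*k² + 21*k*u + 40*k - 120*u = (k - 3*u)·(k² - 3*k + 8)·(k + 5)
Cancel the common factors (k² - 3*k + 8), (k - 3*u).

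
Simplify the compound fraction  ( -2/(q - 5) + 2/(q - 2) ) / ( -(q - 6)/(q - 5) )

Numerator: -2/(q - 5) + 2/(q - 2) = -6/(q^2 - 7*q + 10)
Denominator: -(q - 6)/(q - 5) = (-q + 6)/(q - 5)
Divide: (-6/(q^2 - 7*q + 10)) · ((q - 5)/(-q + 6)) = 6/(q^2 - 8*q + 12)

6/(q^2 - 8*q + 12)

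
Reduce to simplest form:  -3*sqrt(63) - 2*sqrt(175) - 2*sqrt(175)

-29*sqrt(7)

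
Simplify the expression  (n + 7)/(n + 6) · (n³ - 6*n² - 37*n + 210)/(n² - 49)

n - 5

Factor: n³ - 6*n² - 37*n + 210 = (n + 6)·(n - 7)·(n - 5);  n² - 49 = (n - 7)·(n + 7)
Cancel the common factors (n - 7), (n + 7), (n + 6).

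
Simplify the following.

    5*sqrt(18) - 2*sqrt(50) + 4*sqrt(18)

5*sqrt(18) = 15*sqrt(2); 2*sqrt(50) = 10*sqrt(2); 4*sqrt(18) = 12*sqrt(2)
Combine: (15 - 10 + 12)·sqrt(2) = 17*sqrt(2)

17*sqrt(2)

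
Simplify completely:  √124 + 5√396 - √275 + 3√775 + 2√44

17*√31 + 29*√11

√124 = 2*√31; 5√396 = 30*√11; √275 = 5*√11; 3√775 = 15*√31; 2√44 = 4*√11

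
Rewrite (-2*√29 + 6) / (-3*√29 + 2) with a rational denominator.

(-14*√29 + 162)/257

Multiply numerator and denominator by 2 + 3*√29.
Denominator becomes -257; numerator becomes -162 + 14*√29.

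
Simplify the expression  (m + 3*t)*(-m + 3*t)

(3*t)**2 - (m)**2 = -m**2 + 9*t**2.

-m**2 + 9*t**2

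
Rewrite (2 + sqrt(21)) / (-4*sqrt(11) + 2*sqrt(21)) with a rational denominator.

Multiply numerator and denominator by 2*sqrt(21) + 4*sqrt(11).
Denominator becomes -92; numerator becomes 4*sqrt(21) + 8*sqrt(11) + 42 + 4*sqrt(231).

(-2*sqrt(231) - 21 - 4*sqrt(11) - 2*sqrt(21))/46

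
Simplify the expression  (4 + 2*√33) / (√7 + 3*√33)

Multiply numerator and denominator by -√7 + 3*√33.
Denominator becomes 290; numerator becomes -2*√231 - 4*√7 + 12*√33 + 198.

(-√231 - 2*√7 + 6*√33 + 99)/145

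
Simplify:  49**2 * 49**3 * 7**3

49**2 = 7**4; 49**3 = 7**6; 7**3 = 7**3
Combine exponents: 7**13

7**13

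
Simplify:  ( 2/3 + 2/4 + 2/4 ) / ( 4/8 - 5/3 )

-10/7

Numerator: 2/3 + 2/4 + 2/4 = 5/3
Denominator: 4/8 - 5/3 = -7/6
Divide: (5/3) · (-6/7) = -10/7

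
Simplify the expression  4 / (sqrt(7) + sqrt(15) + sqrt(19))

(-8*sqrt(1995) + 12*sqrt(19) + 44*sqrt(15) + 108*sqrt(7))/411

Group as (sqrt(15) + sqrt(19)) + sqrt(7); multiply by (sqrt(15) + sqrt(19)) - sqrt(7), then rationalise the remaining surd.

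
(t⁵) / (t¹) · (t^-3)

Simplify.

t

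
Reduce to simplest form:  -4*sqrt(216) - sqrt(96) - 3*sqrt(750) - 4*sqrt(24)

-36*sqrt(6) - 15*sqrt(30)

4*sqrt(216) = 24*sqrt(6); sqrt(96) = 4*sqrt(6); 3*sqrt(750) = 15*sqrt(30); 4*sqrt(24) = 8*sqrt(6)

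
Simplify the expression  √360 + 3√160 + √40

√360 = 6*√10; 3√160 = 12*√10; √40 = 2*√10
Combine: (6 + 12 + 2)·√10 = 20*√10

20*√10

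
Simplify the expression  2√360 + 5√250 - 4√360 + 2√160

21*√10

2√360 = 12*√10; 5√250 = 25*√10; 4√360 = 24*√10; 2√160 = 8*√10
Combine: (12 + 25 - 24 + 8)·√10 = 21*√10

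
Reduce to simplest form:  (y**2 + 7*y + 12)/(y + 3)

y + 4

Factor: y**2 + 7*y + 12 = (y + 3)*(y + 4)
Cancel the common factor (y + 3).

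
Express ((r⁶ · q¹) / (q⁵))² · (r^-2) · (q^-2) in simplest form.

Inside the bracket: r⁶ · (q^-4)
Raise to the power 2: r^12 · (q^-8)
Multiply by (r^-2) · (q^-2): add exponents.

r^10/q^10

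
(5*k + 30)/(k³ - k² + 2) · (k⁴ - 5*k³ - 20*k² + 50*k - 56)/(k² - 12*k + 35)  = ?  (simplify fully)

(5*k² + 50*k + 120)/(k² - 4*k - 5)

Factor: 5*k + 30 = 5·(k + 6);  k³ - k² + 2 = (k + 1)·(k² - 2*k + 2);  k⁴ - 5*k³ - 20*k² + 50*k - 56 = (k - 7)·(k² - 2*k + 2)·(k + 4);  k² - 12*k + 35 = (k - 7)·(k - 5)
Cancel the common factors (k² - 2*k + 2), (k - 7).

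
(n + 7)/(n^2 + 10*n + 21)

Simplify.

1/(n + 3)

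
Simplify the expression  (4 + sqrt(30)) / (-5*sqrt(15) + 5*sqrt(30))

Multiply numerator and denominator by 5*sqrt(15) + 5*sqrt(30).
Denominator becomes 375; numerator becomes 20*sqrt(15) + 75*sqrt(2) + 20*sqrt(30) + 150.

(4*sqrt(15) + 15*sqrt(2) + 4*sqrt(30) + 30)/75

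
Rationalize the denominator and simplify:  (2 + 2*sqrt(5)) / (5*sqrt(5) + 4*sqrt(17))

Multiply numerator and denominator by -4*sqrt(17) + 5*sqrt(5).
Denominator becomes -147; numerator becomes -8*sqrt(85) - 8*sqrt(17) + 10*sqrt(5) + 50.

(-50 - 10*sqrt(5) + 8*sqrt(17) + 8*sqrt(85))/147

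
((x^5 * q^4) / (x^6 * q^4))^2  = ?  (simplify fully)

Inside the bracket: (x^-1)
Raise to the power 2: (x^-2)

x^(-2)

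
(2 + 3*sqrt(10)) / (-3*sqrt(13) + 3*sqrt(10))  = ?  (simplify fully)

(-3*sqrt(130) - 30 - 2*sqrt(13) - 2*sqrt(10))/9

Multiply numerator and denominator by 3*sqrt(10) + 3*sqrt(13).
Denominator becomes -27; numerator becomes 6*sqrt(10) + 6*sqrt(13) + 90 + 9*sqrt(130).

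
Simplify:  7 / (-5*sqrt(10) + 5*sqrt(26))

(7*sqrt(10) + 7*sqrt(26))/80

Multiply numerator and denominator by 5*sqrt(10) + 5*sqrt(26).
Denominator becomes 400; numerator becomes 35*sqrt(10) + 35*sqrt(26).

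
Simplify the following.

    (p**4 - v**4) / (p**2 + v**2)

p**4 - v**4 factors as (p - v)*(p + v)*(p**2 + v**2).

p**2 - v**2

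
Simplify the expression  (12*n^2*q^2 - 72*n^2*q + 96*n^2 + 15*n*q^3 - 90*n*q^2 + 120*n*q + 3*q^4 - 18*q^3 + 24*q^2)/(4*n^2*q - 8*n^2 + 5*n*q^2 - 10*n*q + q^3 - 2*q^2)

Factor: 12*n^2*q^2 - 72*n^2*q + 96*n^2 + 15*n*q^3 - 90*n*q^2 + 120*n*q + 3*q^4 - 18*q^3 + 24*q^2 = 3*(n + q)*(q - 4)*(4*n + q)*(q - 2);  4*n^2*q - 8*n^2 + 5*n*q^2 - 10*n*q + q^3 - 2*q^2 = (q - 2)*(n + q)*(4*n + q)
Cancel the common factors (4*n + q), (q - 2), (n + q).

3*q - 12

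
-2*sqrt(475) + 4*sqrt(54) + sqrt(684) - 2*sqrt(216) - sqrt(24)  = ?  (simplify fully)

2*sqrt(475) = 10*sqrt(19); 4*sqrt(54) = 12*sqrt(6); sqrt(684) = 6*sqrt(19); 2*sqrt(216) = 12*sqrt(6); sqrt(24) = 2*sqrt(6)

-4*sqrt(19) - 2*sqrt(6)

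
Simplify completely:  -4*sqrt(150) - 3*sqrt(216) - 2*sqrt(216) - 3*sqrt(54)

-59*sqrt(6)

4*sqrt(150) = 20*sqrt(6); 3*sqrt(216) = 18*sqrt(6); 2*sqrt(216) = 12*sqrt(6); 3*sqrt(54) = 9*sqrt(6)
Combine: (-20 - 18 - 12 - 9)·sqrt(6) = -59*sqrt(6)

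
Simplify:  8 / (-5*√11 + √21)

(-20*√11 - 4*√21)/127

Multiply numerator and denominator by √21 + 5*√11.
Denominator becomes -254; numerator becomes 8*√21 + 40*√11.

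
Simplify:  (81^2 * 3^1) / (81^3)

3^(-3)

81^2 = 3^8; 3^1 = 3^1; 81^3 = 3^12
Combine exponents: 3^(-3)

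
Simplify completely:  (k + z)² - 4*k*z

(k - z)²

Expanding gives k² - 2*k*z + z², a perfect square.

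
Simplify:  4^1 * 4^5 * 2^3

2^15

4^1 = 2^2; 4^5 = 2^10; 2^3 = 2^3
Combine exponents: 2^15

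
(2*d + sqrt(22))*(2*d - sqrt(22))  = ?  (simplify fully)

(2*d)^2 - (sqrt(22))^2 = 4*d^2 - 22.

4*d^2 - 22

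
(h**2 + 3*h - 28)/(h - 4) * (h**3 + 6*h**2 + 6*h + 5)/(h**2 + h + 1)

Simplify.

Factor: h**2 + 3*h - 28 = (h - 4)*(h + 7);  h**3 + 6*h**2 + 6*h + 5 = (h**2 + h + 1)*(h + 5)
Cancel the common factors (h**2 + h + 1), (h - 4).

h**2 + 12*h + 35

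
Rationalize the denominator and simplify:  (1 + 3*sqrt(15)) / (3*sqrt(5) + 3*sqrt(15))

(-15*sqrt(3) - sqrt(5) + sqrt(15) + 45)/30

Multiply numerator and denominator by -3*sqrt(5) + 3*sqrt(15).
Denominator becomes 90; numerator becomes -45*sqrt(3) - 3*sqrt(5) + 3*sqrt(15) + 135.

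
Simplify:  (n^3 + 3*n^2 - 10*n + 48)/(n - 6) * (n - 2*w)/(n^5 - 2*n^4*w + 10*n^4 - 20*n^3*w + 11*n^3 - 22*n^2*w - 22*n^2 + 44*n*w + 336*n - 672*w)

Factor: n^3 + 3*n^2 - 10*n + 48 = (n + 6)*(n^2 - 3*n + 8);  n^5 - 2*n^4*w + 10*n^4 - 20*n^3*w + 11*n^3 - 22*n^2*w - 22*n^2 + 44*n*w + 336*n - 672*w = (n + 7)*(n - 2*w)*(n^2 - 3*n + 8)*(n + 6)
Cancel the common factors (n^2 - 3*n + 8), (n - 2*w), (n + 6).

1/(n^2 + n - 42)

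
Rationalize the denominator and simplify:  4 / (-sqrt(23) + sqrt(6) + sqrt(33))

(-8*sqrt(23) - 2*sqrt(33) + 25*sqrt(6) + 3*sqrt(506))/67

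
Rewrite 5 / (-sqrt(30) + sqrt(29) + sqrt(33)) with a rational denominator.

Group as (sqrt(29) + sqrt(33)) - sqrt(30); multiply by (sqrt(29) + sqrt(33)) + sqrt(30), then rationalise the remaining surd.

(-80*sqrt(30) + 65*sqrt(33) + 85*sqrt(29) + 15*sqrt(3190))/1402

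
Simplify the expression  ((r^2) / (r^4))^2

r^(-4)

Inside the bracket: (r^-2)
Raise to the power 2: (r^-4)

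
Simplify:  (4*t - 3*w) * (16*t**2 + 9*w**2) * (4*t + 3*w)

256*t**4 - 81*w**4

Pair the conjugate factors: ((4*t)+(3*w))((4*t)-(3*w)) = 16*t**2 - 9*w**2, then repeat with the next factor.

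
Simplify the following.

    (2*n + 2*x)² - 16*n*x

Expanding gives 4*n² - 8*n*x + 4*x², a perfect square.

4*(n - x)²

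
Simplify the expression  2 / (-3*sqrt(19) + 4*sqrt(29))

(6*sqrt(19) + 8*sqrt(29))/293

Multiply numerator and denominator by 3*sqrt(19) + 4*sqrt(29).
Denominator becomes 293; numerator becomes 6*sqrt(19) + 8*sqrt(29).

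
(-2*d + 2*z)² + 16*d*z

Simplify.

4*(d + z)²

After expansion: 4*d² + 8*d*z + 4*z² — a perfect-square trinomial.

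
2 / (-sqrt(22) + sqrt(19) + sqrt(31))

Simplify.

(-14*sqrt(22) + 5*sqrt(31) + 17*sqrt(19) + sqrt(12958))/393

Group as (sqrt(19) + sqrt(31)) - sqrt(22); multiply by (sqrt(19) + sqrt(31)) + sqrt(22), then rationalise the remaining surd.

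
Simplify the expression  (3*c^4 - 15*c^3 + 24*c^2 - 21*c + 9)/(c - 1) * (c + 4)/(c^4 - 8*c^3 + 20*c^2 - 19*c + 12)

Factor: 3*c^4 - 15*c^3 + 24*c^2 - 21*c + 9 = 3*(c^2 - c + 1)*(c - 3)*(c - 1);  c^4 - 8*c^3 + 20*c^2 - 19*c + 12 = (c - 4)*(c^2 - c + 1)*(c - 3)
Cancel the common factors (c^2 - c + 1), (c - 3), (c - 1).

(3*c + 12)/(c - 4)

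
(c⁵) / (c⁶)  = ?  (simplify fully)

1/c

Quotient: (c^-1)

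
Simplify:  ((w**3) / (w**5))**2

Inside the bracket: (w**-2)
Raise to the power 2: (w**-4)

w**(-4)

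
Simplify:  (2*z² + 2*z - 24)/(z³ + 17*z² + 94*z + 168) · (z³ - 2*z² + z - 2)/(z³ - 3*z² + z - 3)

Factor: 2*z² + 2*z - 24 = 2·(z - 3)·(z + 4);  z³ + 17*z² + 94*z + 168 = (z + 7)·(z + 4)·(z + 6);  z³ - 2*z² + z - 2 = (z² + 1)·(z - 2);  z³ - 3*z² + z - 3 = (z - 3)·(z² + 1)
Cancel the common factors (z² + 1), (z - 3), (z + 4).

(2*z - 4)/(z² + 13*z + 42)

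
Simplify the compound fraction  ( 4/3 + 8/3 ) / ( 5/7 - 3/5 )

35

Numerator: 4/3 + 8/3 = 4
Denominator: 5/7 - 3/5 = 4/35
Divide: (4) · (35/4) = 35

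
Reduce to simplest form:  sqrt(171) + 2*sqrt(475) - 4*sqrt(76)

sqrt(171) = 3*sqrt(19); 2*sqrt(475) = 10*sqrt(19); 4*sqrt(76) = 8*sqrt(19)
Combine: (3 + 10 - 8)·sqrt(19) = 5*sqrt(19)

5*sqrt(19)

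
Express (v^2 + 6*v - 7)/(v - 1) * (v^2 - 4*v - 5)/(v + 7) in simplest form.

v^2 - 4*v - 5

Factor: v^2 + 6*v - 7 = (v + 7)*(v - 1);  v^2 - 4*v - 5 = (v + 1)*(v - 5)
Cancel the common factors (v + 7), (v - 1).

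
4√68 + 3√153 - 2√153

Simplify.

11*√17

4√68 = 8*√17; 3√153 = 9*√17; 2√153 = 6*√17
Combine: (8 + 9 - 6)·√17 = 11*√17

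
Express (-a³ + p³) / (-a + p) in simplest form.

Factor as (a-b)(a^2+ab+b^2) with a=p, b=a.

a² + a*p + p²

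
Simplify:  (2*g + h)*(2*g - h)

(2*g)**2 - (h)**2 = 4*g**2 - h**2.

4*g**2 - h**2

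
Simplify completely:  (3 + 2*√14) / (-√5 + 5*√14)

(3*√5 + 2*√70 + 15*√14 + 140)/345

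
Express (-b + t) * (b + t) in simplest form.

-b^2 + t^2

Telescope via difference of squares: (t+b)(t-b) = -b^2 + t^2.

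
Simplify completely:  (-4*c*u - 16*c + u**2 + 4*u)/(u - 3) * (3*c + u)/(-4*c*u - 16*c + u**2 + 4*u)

Factor: -4*c*u - 16*c + u**2 + 4*u = (-4*c + u)*(u + 4);  -4*c*u - 16*c + u**2 + 4*u = (-4*c + u)*(u + 4)
Cancel the common factors (-4*c + u), (u + 4).

(3*c + u)/(u - 3)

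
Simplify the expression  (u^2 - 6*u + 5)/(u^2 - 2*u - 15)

(u - 1)/(u + 3)

Factor: u^2 - 6*u + 5 = (u - 1)*(u - 5);  u^2 - 2*u - 15 = (u - 5)*(u + 3)
Cancel the common factor (u - 5).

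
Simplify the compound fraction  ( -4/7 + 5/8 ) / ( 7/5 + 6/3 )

Numerator: -4/7 + 5/8 = 3/56
Denominator: 7/5 + 6/3 = 17/5
Divide: (3/56) · (5/17) = 15/952

15/952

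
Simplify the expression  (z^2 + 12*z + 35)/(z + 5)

z + 7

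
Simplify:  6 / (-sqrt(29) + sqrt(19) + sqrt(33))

Group as (sqrt(19) + sqrt(33)) - sqrt(29); multiply by (sqrt(19) + sqrt(33)) + sqrt(29), then rationalise the remaining surd.

(-138*sqrt(29) + 90*sqrt(33) + 258*sqrt(19) + 12*sqrt(18183))/1979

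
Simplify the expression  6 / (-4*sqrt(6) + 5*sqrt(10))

Multiply numerator and denominator by 4*sqrt(6) + 5*sqrt(10).
Denominator becomes 154; numerator becomes 24*sqrt(6) + 30*sqrt(10).

(12*sqrt(6) + 15*sqrt(10))/77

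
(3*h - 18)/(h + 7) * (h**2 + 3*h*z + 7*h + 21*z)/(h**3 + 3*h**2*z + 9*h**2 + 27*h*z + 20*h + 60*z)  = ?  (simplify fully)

(3*h - 18)/(h**2 + 9*h + 20)

Factor: 3*h - 18 = 3*(h - 6);  h**2 + 3*h*z + 7*h + 21*z = (h + 3*z)*(h + 7);  h**3 + 3*h**2*z + 9*h**2 + 27*h*z + 20*h + 60*z = (h + 5)*(h + 4)*(h + 3*z)
Cancel the common factors (h + 7), (h + 3*z).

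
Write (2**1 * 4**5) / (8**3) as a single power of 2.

2**1 = 2**1; 4**5 = 2**10; 8**3 = 2**9
Combine exponents: 2**2

2**2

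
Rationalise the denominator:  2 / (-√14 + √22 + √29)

Group as (√22 + √29) - √14; multiply by (√22 + √29) + √14, then rationalise the remaining surd.

(-74*√14 + 14*√29 + 42*√22 + 8*√2233)/1183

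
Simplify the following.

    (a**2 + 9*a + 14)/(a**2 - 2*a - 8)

Factor: a**2 + 9*a + 14 = (a + 2)*(a + 7);  a**2 - 2*a - 8 = (a + 2)*(a - 4)
Cancel the common factor (a + 2).

(a + 7)/(a - 4)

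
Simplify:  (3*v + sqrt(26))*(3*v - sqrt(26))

9*v^2 - 26

Product of conjugates: (P+Q)(P-Q) = P^2 - Q^2.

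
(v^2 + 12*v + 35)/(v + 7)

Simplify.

Factor: v^2 + 12*v + 35 = (v + 7)*(v + 5)
Cancel the common factor (v + 7).

v + 5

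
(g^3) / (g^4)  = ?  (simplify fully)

Quotient: (g^-1)

1/g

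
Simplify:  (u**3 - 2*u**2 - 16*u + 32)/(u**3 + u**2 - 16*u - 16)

Factor: u**3 - 2*u**2 - 16*u + 32 = (u - 2)*(u - 4)*(u + 4);  u**3 + u**2 - 16*u - 16 = (u + 1)*(u - 4)*(u + 4)
Cancel the common factors (u - 4), (u + 4).

(u - 2)/(u + 1)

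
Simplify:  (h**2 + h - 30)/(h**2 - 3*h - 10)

Factor: h**2 + h - 30 = (h + 6)*(h - 5);  h**2 - 3*h - 10 = (h - 5)*(h + 2)
Cancel the common factor (h - 5).

(h + 6)/(h + 2)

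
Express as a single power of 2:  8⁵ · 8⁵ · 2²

2^32

8⁵ = 2^15; 8⁵ = 2^15; 2² = 2^2
Combine exponents: 2^32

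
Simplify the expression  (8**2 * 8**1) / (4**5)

2**(-1)

8**2 = 2**6; 8**1 = 2**3; 4**5 = 2**10
Combine exponents: 2**(-1)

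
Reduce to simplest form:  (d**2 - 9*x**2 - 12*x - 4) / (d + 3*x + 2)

d - 3*x - 2

Factor d**2 - (3*x + 2)**2 and cancel (d + 3*x + 2).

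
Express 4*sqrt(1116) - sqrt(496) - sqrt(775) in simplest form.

4*sqrt(1116) = 24*sqrt(31); sqrt(496) = 4*sqrt(31); sqrt(775) = 5*sqrt(31)
Combine: (24 - 4 - 5)·sqrt(31) = 15*sqrt(31)

15*sqrt(31)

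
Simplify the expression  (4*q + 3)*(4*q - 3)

16*q^2 - 9

(4*q)^2 - (3)^2 = 16*q^2 - 9.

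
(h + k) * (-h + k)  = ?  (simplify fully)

-h^2 + k^2

(k+h)(k-h) = -h^2 + k^2.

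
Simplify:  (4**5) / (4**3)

2**4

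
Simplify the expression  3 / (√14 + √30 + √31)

Group as (√14 + √31) + √30; multiply by (√14 + √31) - √30, then rationalise the remaining surd.

(-12*√3255 + 39*√31 + 45*√30 + 141*√14)/1511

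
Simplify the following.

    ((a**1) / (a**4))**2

Inside the bracket: (a**-3)
Raise to the power 2: (a**-6)

a**(-6)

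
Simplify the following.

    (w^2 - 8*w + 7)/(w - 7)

w - 1

Factor: w^2 - 8*w + 7 = (w - 1)*(w - 7)
Cancel the common factor (w - 7).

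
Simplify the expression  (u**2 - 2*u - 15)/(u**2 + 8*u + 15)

(u - 5)/(u + 5)

Factor: u**2 - 2*u - 15 = (u + 3)*(u - 5);  u**2 + 8*u + 15 = (u + 5)*(u + 3)
Cancel the common factor (u + 3).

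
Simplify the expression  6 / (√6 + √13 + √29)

Group as (√13 + √29) + √6; multiply by (√13 + √29) - √6, then rationalise the remaining surd.

(-3*√2262 - 15*√29 + 33*√13 + 54*√6)/53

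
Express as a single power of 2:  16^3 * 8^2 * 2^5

2^23

16^3 = 2^12; 8^2 = 2^6; 2^5 = 2^5
Combine exponents: 2^23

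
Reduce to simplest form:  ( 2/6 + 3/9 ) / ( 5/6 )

4/5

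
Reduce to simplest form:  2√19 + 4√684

2√19 = 2*√19; 4√684 = 24*√19
Combine: (2 + 24)·√19 = 26*√19

26*√19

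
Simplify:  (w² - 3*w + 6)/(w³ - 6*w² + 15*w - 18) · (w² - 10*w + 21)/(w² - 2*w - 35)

1/(w + 5)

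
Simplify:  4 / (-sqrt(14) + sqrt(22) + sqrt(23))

Group as (sqrt(22) + sqrt(23)) - sqrt(14); multiply by (sqrt(22) + sqrt(23)) + sqrt(14), then rationalise the remaining surd.

(-124*sqrt(14) + 52*sqrt(23) + 60*sqrt(22) + 16*sqrt(1771))/1063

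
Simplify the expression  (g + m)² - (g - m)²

4*g*m

Write as f(g,m) - f(g,-m) and expand.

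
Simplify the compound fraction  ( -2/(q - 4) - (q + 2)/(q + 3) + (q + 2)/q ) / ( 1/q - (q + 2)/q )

Numerator: -2/(q - 4) - (q + 2)/(q + 3) + (q + 2)/q = (q² - 12*q - 24)/(q³ - q² - 12*q)
Denominator: 1/q - (q + 2)/q = (-q - 1)/q
Divide: ((q² - 12*q - 24)/(q³ - q² - 12*q)) · (q/(-q - 1)) = (-q² + 12*q + 24)/(q³ - 13*q - 12)

(-q² + 12*q + 24)/(q³ - 13*q - 12)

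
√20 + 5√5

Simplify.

√20 = 2*√5; 5√5 = 5*√5
Combine: (2 + 5)·√5 = 7*√5

7*√5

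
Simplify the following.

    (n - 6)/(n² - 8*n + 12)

1/(n - 2)

Factor: n² - 8*n + 12 = (n - 2)·(n - 6)
Cancel the common factor (n - 6).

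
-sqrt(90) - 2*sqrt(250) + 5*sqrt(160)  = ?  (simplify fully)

7*sqrt(10)

sqrt(90) = 3*sqrt(10); 2*sqrt(250) = 10*sqrt(10); 5*sqrt(160) = 20*sqrt(10)
Combine: (-3 - 10 + 20)·sqrt(10) = 7*sqrt(10)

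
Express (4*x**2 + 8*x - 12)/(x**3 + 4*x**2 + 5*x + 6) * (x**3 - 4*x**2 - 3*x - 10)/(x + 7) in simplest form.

(4*x**2 - 24*x + 20)/(x + 7)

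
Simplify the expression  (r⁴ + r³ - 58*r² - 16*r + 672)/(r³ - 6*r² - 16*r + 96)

r + 7

Factor: r⁴ + r³ - 58*r² - 16*r + 672 = (r - 6)·(r + 7)·(r - 4)·(r + 4);  r³ - 6*r² - 16*r + 96 = (r - 4)·(r + 4)·(r - 6)
Cancel the common factors (r + 4), (r - 6), (r - 4).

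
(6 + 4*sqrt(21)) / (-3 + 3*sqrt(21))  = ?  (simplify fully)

(sqrt(21) + 9)/6

Multiply numerator and denominator by -3*sqrt(21) - 3.
Denominator becomes -180; numerator becomes -270 - 30*sqrt(21).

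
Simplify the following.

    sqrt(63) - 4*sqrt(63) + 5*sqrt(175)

sqrt(63) = 3*sqrt(7); 4*sqrt(63) = 12*sqrt(7); 5*sqrt(175) = 25*sqrt(7)
Combine: (3 - 12 + 25)·sqrt(7) = 16*sqrt(7)

16*sqrt(7)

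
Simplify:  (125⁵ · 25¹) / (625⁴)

5^1

125⁵ = 5^15; 25¹ = 5^2; 625⁴ = 5^16
Combine exponents: 5^1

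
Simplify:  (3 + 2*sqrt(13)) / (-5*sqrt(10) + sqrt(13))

(-10*sqrt(130) - 15*sqrt(10) - 26 - 3*sqrt(13))/237

Multiply numerator and denominator by sqrt(13) + 5*sqrt(10).
Denominator becomes -237; numerator becomes 3*sqrt(13) + 26 + 15*sqrt(10) + 10*sqrt(130).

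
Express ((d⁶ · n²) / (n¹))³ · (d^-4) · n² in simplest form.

d^14*n⁵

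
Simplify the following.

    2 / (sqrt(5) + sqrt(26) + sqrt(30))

(-40*sqrt(39) + 2*sqrt(30) + 18*sqrt(26) + 102*sqrt(5))/519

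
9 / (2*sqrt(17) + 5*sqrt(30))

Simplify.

Multiply numerator and denominator by -5*sqrt(30) + 2*sqrt(17).
Denominator becomes -682; numerator becomes -45*sqrt(30) + 18*sqrt(17).

(-18*sqrt(17) + 45*sqrt(30))/682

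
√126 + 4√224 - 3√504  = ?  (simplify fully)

√126 = 3*√14; 4√224 = 16*√14; 3√504 = 18*√14
Combine: (3 + 16 - 18)·√14 = √14

√14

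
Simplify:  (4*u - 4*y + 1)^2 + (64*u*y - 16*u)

Expanding gives 16*u^2 + 32*u*y - 8*u + 16*y^2 - 8*y + 1, a perfect square.

(4*u + 4*y - 1)^2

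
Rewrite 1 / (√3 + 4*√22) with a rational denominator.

(-√3 + 4*√22)/349

Multiply numerator and denominator by -√3 + 4*√22.
Denominator becomes 349; numerator becomes -√3 + 4*√22.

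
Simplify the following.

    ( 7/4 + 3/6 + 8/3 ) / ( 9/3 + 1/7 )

413/264

Numerator: 7/4 + 3/6 + 8/3 = 59/12
Denominator: 9/3 + 1/7 = 22/7
Divide: (59/12) · (7/22) = 413/264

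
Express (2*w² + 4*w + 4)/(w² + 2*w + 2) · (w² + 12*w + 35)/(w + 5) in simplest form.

Factor: 2*w² + 4*w + 4 = 2·(w² + 2*w + 2);  w² + 12*w + 35 = (w + 5)·(w + 7)
Cancel the common factors (w² + 2*w + 2), (w + 5).

2*w + 14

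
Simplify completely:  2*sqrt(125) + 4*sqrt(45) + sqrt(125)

27*sqrt(5)

2*sqrt(125) = 10*sqrt(5); 4*sqrt(45) = 12*sqrt(5); sqrt(125) = 5*sqrt(5)
Combine: (10 + 12 + 5)·sqrt(5) = 27*sqrt(5)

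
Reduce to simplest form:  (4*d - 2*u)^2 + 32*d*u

4*(2*d + u)^2

After expansion: 16*d^2 + 16*d*u + 4*u^2 — a perfect-square trinomial.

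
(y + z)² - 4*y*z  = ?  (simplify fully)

(y - z)²

Expand the square and combine the 4*y*z term.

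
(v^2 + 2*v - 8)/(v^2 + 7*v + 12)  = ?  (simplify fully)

(v - 2)/(v + 3)

Factor: v^2 + 2*v - 8 = (v + 4)*(v - 2);  v^2 + 7*v + 12 = (v + 4)*(v + 3)
Cancel the common factor (v + 4).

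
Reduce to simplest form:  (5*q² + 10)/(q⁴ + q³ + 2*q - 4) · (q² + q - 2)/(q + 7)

5/(q + 7)

Factor: 5*q² + 10 = 5·(q² + 2);  q⁴ + q³ + 2*q - 4 = (q + 2)·(q - 1)·(q² + 2);  q² + q - 2 = (q + 2)·(q - 1)
Cancel the common factors (q² + 2), (q - 1), (q + 2).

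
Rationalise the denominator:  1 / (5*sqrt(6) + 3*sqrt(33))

Multiply numerator and denominator by -3*sqrt(33) + 5*sqrt(6).
Denominator becomes -147; numerator becomes -3*sqrt(33) + 5*sqrt(6).

(-5*sqrt(6) + 3*sqrt(33))/147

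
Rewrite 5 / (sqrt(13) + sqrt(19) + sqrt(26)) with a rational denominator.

(-65*sqrt(38) + 15*sqrt(26) + 50*sqrt(19) + 80*sqrt(13))/476

Group as (sqrt(13) + sqrt(26)) + sqrt(19); multiply by (sqrt(13) + sqrt(26)) - sqrt(19), then rationalise the remaining surd.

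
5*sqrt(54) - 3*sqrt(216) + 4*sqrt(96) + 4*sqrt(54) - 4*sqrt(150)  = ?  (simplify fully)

5*sqrt(54) = 15*sqrt(6); 3*sqrt(216) = 18*sqrt(6); 4*sqrt(96) = 16*sqrt(6); 4*sqrt(54) = 12*sqrt(6); 4*sqrt(150) = 20*sqrt(6)
Combine: (15 - 18 + 16 + 12 - 20)·sqrt(6) = 5*sqrt(6)

5*sqrt(6)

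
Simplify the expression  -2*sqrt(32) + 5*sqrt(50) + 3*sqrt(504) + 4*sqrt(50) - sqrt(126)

2*sqrt(32) = 8*sqrt(2); 5*sqrt(50) = 25*sqrt(2); 3*sqrt(504) = 18*sqrt(14); 4*sqrt(50) = 20*sqrt(2); sqrt(126) = 3*sqrt(14)

37*sqrt(2) + 15*sqrt(14)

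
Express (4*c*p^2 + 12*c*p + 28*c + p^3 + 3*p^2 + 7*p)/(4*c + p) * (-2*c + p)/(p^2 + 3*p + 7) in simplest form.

-2*c + p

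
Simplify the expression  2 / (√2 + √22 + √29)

(-8*√319 - 10*√29 + 18*√22 + 98*√2)/151

Group as (√2 + √22) + √29; multiply by (√2 + √22) - √29, then rationalise the remaining surd.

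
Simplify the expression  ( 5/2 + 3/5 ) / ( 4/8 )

31/5

Numerator: 5/2 + 3/5 = 31/10
Denominator: 4/8 = 1/2
Divide: (31/10) · (2) = 31/5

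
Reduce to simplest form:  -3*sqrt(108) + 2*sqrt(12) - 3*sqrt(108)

-32*sqrt(3)

3*sqrt(108) = 18*sqrt(3); 2*sqrt(12) = 4*sqrt(3); 3*sqrt(108) = 18*sqrt(3)
Combine: (-18 + 4 - 18)·sqrt(3) = -32*sqrt(3)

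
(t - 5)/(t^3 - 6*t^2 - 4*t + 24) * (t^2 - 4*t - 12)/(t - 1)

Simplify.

(t - 5)/(t^2 - 3*t + 2)

Factor: t^3 - 6*t^2 - 4*t + 24 = (t - 6)*(t + 2)*(t - 2);  t^2 - 4*t - 12 = (t + 2)*(t - 6)
Cancel the common factors (t - 6), (t + 2).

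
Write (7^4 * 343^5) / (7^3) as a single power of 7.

7^4 = 7^4; 343^5 = 7^15; 7^3 = 7^3
Combine exponents: 7^16

7^16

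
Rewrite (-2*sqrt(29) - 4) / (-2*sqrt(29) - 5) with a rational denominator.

Multiply numerator and denominator by -5 + 2*sqrt(29).
Denominator becomes -91; numerator becomes -96 + 2*sqrt(29).

(-2*sqrt(29) + 96)/91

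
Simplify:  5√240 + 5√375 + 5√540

75*√15

5√240 = 20*√15; 5√375 = 25*√15; 5√540 = 30*√15
Combine: (20 + 25 + 30)·√15 = 75*√15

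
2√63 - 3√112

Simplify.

-6*√7

2√63 = 6*√7; 3√112 = 12*√7
Combine: (6 - 12)·√7 = -6*√7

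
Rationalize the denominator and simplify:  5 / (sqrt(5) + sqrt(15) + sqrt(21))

Group as (sqrt(5) + sqrt(21)) + sqrt(15); multiply by (sqrt(5) + sqrt(21)) - sqrt(15), then rationalise the remaining surd.

(-150*sqrt(7) - 5*sqrt(21) + 55*sqrt(15) + 155*sqrt(5))/299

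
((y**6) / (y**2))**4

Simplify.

y**16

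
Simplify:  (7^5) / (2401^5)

7^(-15)

7^5 = 7^5; 2401^5 = 7^20
Combine exponents: 7^(-15)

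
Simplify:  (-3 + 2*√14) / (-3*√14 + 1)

Multiply numerator and denominator by 1 + 3*√14.
Denominator becomes -125; numerator becomes -7*√14 + 81.

(-81 + 7*√14)/125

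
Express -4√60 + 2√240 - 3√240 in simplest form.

4√60 = 8*√15; 2√240 = 8*√15; 3√240 = 12*√15
Combine: (-8 + 8 - 12)·√15 = -12*√15

-12*√15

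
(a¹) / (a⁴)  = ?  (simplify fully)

a^(-3)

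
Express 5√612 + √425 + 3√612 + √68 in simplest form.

55*√17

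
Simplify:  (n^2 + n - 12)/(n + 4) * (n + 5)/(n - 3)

Factor: n^2 + n - 12 = (n - 3)*(n + 4)
Cancel the common factors (n + 4), (n - 3).

n + 5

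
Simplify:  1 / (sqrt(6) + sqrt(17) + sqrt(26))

(-4*sqrt(663) - 3*sqrt(26) + 15*sqrt(17) + 37*sqrt(6))/399

Group as (sqrt(6) + sqrt(17)) + sqrt(26); multiply by (sqrt(6) + sqrt(17)) - sqrt(26), then rationalise the remaining surd.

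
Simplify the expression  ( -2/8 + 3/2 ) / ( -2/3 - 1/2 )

Numerator: -2/8 + 3/2 = 5/4
Denominator: -2/3 - 1/2 = -7/6
Divide: (5/4) · (-6/7) = -15/14

-15/14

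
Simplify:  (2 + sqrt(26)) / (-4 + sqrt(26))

Multiply numerator and denominator by -sqrt(26) - 4.
Denominator becomes -10; numerator becomes -34 - 6*sqrt(26).

(3*sqrt(26) + 17)/5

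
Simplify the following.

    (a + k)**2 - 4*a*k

Expanding gives a**2 - 2*a*k + k**2, a perfect square.

(a - k)**2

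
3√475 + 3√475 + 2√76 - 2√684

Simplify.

3√475 = 15*√19; 3√475 = 15*√19; 2√76 = 4*√19; 2√684 = 12*√19
Combine: (15 + 15 + 4 - 12)·√19 = 22*√19

22*√19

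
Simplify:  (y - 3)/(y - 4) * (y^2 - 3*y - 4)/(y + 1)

Factor: y^2 - 3*y - 4 = (y + 1)*(y - 4)
Cancel the common factors (y + 1), (y - 4).

y - 3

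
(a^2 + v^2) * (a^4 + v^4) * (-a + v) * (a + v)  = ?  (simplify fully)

-a^8 + v^8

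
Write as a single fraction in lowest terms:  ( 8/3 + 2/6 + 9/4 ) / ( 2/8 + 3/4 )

21/4

Numerator: 8/3 + 2/6 + 9/4 = 21/4
Denominator: 2/8 + 3/4 = 1
Divide: (21/4) · (1) = 21/4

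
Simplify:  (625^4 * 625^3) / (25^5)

5^18

625^4 = 5^16; 625^3 = 5^12; 25^5 = 5^10
Combine exponents: 5^18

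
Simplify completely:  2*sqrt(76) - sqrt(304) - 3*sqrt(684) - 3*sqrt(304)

-30*sqrt(19)

2*sqrt(76) = 4*sqrt(19); sqrt(304) = 4*sqrt(19); 3*sqrt(684) = 18*sqrt(19); 3*sqrt(304) = 12*sqrt(19)
Combine: (4 - 4 - 18 - 12)·sqrt(19) = -30*sqrt(19)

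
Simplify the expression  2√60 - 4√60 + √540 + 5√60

12*√15

2√60 = 4*√15; 4√60 = 8*√15; √540 = 6*√15; 5√60 = 10*√15
Combine: (4 - 8 + 6 + 10)·√15 = 12*√15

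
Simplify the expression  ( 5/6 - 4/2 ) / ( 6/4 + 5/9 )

Numerator: 5/6 - 4/2 = -7/6
Denominator: 6/4 + 5/9 = 37/18
Divide: (-7/6) · (18/37) = -21/37

-21/37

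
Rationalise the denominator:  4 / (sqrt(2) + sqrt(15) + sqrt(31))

Group as (sqrt(2) + sqrt(31)) + sqrt(15); multiply by (sqrt(2) + sqrt(31)) - sqrt(15), then rationalise the remaining surd.

(-18*sqrt(15) - 44*sqrt(2) + 2*sqrt(930) + 14*sqrt(31))/19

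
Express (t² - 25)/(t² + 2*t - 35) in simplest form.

(t + 5)/(t + 7)

Factor: t² - 25 = (t + 5)·(t - 5);  t² + 2*t - 35 = (t - 5)·(t + 7)
Cancel the common factor (t - 5).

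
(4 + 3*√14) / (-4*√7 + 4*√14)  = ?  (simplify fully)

Multiply numerator and denominator by 4*√7 + 4*√14.
Denominator becomes 112; numerator becomes 16*√7 + 16*√14 + 84*√2 + 168.

(4*√7 + 4*√14 + 21*√2 + 42)/28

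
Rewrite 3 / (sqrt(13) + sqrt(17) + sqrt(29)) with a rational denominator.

(-6*sqrt(6409) + 3*sqrt(29) + 75*sqrt(17) + 99*sqrt(13))/883

Group as (sqrt(13) + sqrt(29)) + sqrt(17); multiply by (sqrt(13) + sqrt(29)) - sqrt(17), then rationalise the remaining surd.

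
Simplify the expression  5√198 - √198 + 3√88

5√198 = 15*√22; √198 = 3*√22; 3√88 = 6*√22
Combine: (15 - 3 + 6)·√22 = 18*√22

18*√22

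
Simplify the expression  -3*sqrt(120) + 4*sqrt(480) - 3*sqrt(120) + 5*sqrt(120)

3*sqrt(120) = 6*sqrt(30); 4*sqrt(480) = 16*sqrt(30); 3*sqrt(120) = 6*sqrt(30); 5*sqrt(120) = 10*sqrt(30)
Combine: (-6 + 16 - 6 + 10)·sqrt(30) = 14*sqrt(30)

14*sqrt(30)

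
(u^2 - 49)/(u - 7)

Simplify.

u + 7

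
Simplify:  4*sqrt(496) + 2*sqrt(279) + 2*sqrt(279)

28*sqrt(31)

4*sqrt(496) = 16*sqrt(31); 2*sqrt(279) = 6*sqrt(31); 2*sqrt(279) = 6*sqrt(31)
Combine: (16 + 6 + 6)·sqrt(31) = 28*sqrt(31)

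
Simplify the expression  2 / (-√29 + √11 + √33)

Group as (√11 + √33) - √29; multiply by (√11 + √33) + √29, then rationalise the remaining surd.

(-30*√29 + 14*√33 + 102*√11 + 44*√87)/1227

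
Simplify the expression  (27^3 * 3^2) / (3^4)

3^7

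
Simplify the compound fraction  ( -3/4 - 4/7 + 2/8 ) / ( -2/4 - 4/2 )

3/7

Numerator: -3/4 - 4/7 + 2/8 = -15/14
Denominator: -2/4 - 4/2 = -5/2
Divide: (-15/14) · (-2/5) = 3/7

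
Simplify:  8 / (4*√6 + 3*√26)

Multiply numerator and denominator by -4*√6 + 3*√26.
Denominator becomes 138; numerator becomes -32*√6 + 24*√26.

(-16*√6 + 12*√26)/69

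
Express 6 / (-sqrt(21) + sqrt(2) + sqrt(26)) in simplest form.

Group as (sqrt(2) + sqrt(26)) - sqrt(21); multiply by (sqrt(2) + sqrt(26)) + sqrt(21), then rationalise the remaining surd.

(-14*sqrt(21) - 6*sqrt(26) + 90*sqrt(2) + 8*sqrt(273))/53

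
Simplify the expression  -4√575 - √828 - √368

-30*√23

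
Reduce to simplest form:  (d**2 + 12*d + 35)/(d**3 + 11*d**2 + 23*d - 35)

1/(d - 1)

Factor: d**2 + 12*d + 35 = (d + 5)*(d + 7);  d**3 + 11*d**2 + 23*d - 35 = (d - 1)*(d + 5)*(d + 7)
Cancel the common factors (d + 7), (d + 5).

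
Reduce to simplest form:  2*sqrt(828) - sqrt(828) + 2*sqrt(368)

2*sqrt(828) = 12*sqrt(23); sqrt(828) = 6*sqrt(23); 2*sqrt(368) = 8*sqrt(23)
Combine: (12 - 6 + 8)·sqrt(23) = 14*sqrt(23)

14*sqrt(23)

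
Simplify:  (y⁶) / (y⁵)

y

Quotient: y¹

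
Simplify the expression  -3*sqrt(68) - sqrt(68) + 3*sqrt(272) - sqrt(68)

2*sqrt(17)

3*sqrt(68) = 6*sqrt(17); sqrt(68) = 2*sqrt(17); 3*sqrt(272) = 12*sqrt(17); sqrt(68) = 2*sqrt(17)
Combine: (-6 - 2 + 12 - 2)·sqrt(17) = 2*sqrt(17)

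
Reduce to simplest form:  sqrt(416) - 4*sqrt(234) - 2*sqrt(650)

-18*sqrt(26)

sqrt(416) = 4*sqrt(26); 4*sqrt(234) = 12*sqrt(26); 2*sqrt(650) = 10*sqrt(26)
Combine: (4 - 12 - 10)·sqrt(26) = -18*sqrt(26)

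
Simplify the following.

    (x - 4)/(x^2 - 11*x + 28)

1/(x - 7)

Factor: x^2 - 11*x + 28 = (x - 4)*(x - 7)
Cancel the common factor (x - 4).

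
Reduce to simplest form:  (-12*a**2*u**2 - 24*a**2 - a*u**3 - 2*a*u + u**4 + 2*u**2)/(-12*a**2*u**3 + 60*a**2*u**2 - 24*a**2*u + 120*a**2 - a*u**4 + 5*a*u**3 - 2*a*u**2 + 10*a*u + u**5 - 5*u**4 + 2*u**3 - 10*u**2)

1/(u - 5)

Factor: -12*a**2*u**2 - 24*a**2 - a*u**3 - 2*a*u + u**4 + 2*u**2 = (-4*a + u)*(u**2 + 2)*(3*a + u);  -12*a**2*u**3 + 60*a**2*u**2 - 24*a**2*u + 120*a**2 - a*u**4 + 5*a*u**3 - 2*a*u**2 + 10*a*u + u**5 - 5*u**4 + 2*u**3 - 10*u**2 = (u - 5)*(3*a + u)*(u**2 + 2)*(-4*a + u)
Cancel the common factors (u**2 + 2), (-4*a + u), (3*a + u).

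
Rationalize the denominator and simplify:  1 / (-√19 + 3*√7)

(√19 + 3*√7)/44

Multiply numerator and denominator by √19 + 3*√7.
Denominator becomes 44; numerator becomes √19 + 3*√7.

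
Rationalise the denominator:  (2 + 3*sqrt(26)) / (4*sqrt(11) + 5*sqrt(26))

(-6*sqrt(286) - 4*sqrt(11) + 5*sqrt(26) + 195)/237

Multiply numerator and denominator by -4*sqrt(11) + 5*sqrt(26).
Denominator becomes 474; numerator becomes -12*sqrt(286) - 8*sqrt(11) + 10*sqrt(26) + 390.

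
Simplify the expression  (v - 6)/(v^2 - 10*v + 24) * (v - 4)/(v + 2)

Factor: v^2 - 10*v + 24 = (v - 4)*(v - 6)
Cancel the common factors (v - 6), (v - 4).

1/(v + 2)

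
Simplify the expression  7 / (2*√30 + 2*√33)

(-7*√30 + 7*√33)/6

Multiply numerator and denominator by -2*√33 + 2*√30.
Denominator becomes -12; numerator becomes -14*√33 + 14*√30.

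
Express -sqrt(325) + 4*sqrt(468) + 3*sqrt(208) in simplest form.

sqrt(325) = 5*sqrt(13); 4*sqrt(468) = 24*sqrt(13); 3*sqrt(208) = 12*sqrt(13)
Combine: (-5 + 24 + 12)·sqrt(13) = 31*sqrt(13)

31*sqrt(13)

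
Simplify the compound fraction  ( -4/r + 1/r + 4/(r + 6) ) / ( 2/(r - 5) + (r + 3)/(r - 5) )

(r² - 23*r + 90)/(r³ + 11*r² + 30*r)

Numerator: -4/r + 1/r + 4/(r + 6) = (r - 18)/(r² + 6*r)
Denominator: 2/(r - 5) + (r + 3)/(r - 5) = (r + 5)/(r - 5)
Divide: ((r - 18)/(r² + 6*r)) · ((r - 5)/(r + 5)) = (r² - 23*r + 90)/(r³ + 11*r² + 30*r)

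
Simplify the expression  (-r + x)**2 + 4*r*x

(r + x)**2

Expand the square and combine the 4*r*x term.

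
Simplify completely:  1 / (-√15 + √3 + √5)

(7*√15 + 13*√5 + 17*√3 + 30)/11

Group as (√3 + √5) - √15; multiply by (√3 + √5) + √15, then rationalise the remaining surd.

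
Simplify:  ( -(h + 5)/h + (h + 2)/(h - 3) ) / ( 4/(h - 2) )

Numerator: -(h + 5)/h + (h + 2)/(h - 3) = 15/(h² - 3*h)
Denominator: 4/(h - 2) = 4/(h - 2)
Divide: (15/(h² - 3*h)) · (h/4 - 1/2) = (15*h - 30)/(4*h² - 12*h)

(15*h - 30)/(4*h² - 12*h)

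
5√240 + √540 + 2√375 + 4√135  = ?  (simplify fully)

5√240 = 20*√15; √540 = 6*√15; 2√375 = 10*√15; 4√135 = 12*√15
Combine: (20 + 6 + 10 + 12)·√15 = 48*√15

48*√15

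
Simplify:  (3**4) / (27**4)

3**4 = 3**4; 27**4 = 3**12
Combine exponents: 3**(-8)

3**(-8)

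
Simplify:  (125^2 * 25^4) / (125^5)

125^2 = 5^6; 25^4 = 5^8; 125^5 = 5^15
Combine exponents: 5^(-1)

5^(-1)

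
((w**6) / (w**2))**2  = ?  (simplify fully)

Inside the bracket: w**4
Raise to the power 2: w**8

w**8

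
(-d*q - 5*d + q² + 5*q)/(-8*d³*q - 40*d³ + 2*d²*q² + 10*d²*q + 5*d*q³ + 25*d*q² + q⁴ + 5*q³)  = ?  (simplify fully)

1/(8*d² + 6*d*q + q²)

Factor: -d*q - 5*d + q² + 5*q = (-d + q)·(q + 5);  -8*d³*q - 40*d³ + 2*d²*q² + 10*d²*q + 5*d*q³ + 25*d*q² + q⁴ + 5*q³ = (-d + q)·(4*d + q)·(2*d + q)·(q + 5)
Cancel the common factors (-d + q), (q + 5).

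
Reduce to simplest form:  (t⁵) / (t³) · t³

t⁵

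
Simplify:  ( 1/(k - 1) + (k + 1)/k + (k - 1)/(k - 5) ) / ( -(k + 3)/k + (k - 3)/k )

(-2*k³ + 6*k² + 5*k - 5)/(6*k² - 36*k + 30)

Numerator: 1/(k - 1) + (k + 1)/k + (k - 1)/(k - 5) = (2*k³ - 6*k² - 5*k + 5)/(k³ - 6*k² + 5*k)
Denominator: -(k + 3)/k + (k - 3)/k = -6/k
Divide: ((2*k³ - 6*k² - 5*k + 5)/(k³ - 6*k² + 5*k)) · (-k/6) = (-2*k³ + 6*k² + 5*k - 5)/(6*k² - 36*k + 30)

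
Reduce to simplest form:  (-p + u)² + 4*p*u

(p + u)²

Expanding gives p² + 2*p*u + u², a perfect square.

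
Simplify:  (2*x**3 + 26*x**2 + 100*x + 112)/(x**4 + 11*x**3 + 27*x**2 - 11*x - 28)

(2*x + 4)/(x**2 - 1)

Factor: 2*x**3 + 26*x**2 + 100*x + 112 = 2*(x + 4)*(x + 2)*(x + 7);  x**4 + 11*x**3 + 27*x**2 - 11*x - 28 = (x - 1)*(x + 1)*(x + 7)*(x + 4)
Cancel the common factors (x + 4), (x + 7).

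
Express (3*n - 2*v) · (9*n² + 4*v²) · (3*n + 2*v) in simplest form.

Pair the conjugate factors: ((3*n)+(2*v))((3*n)-(2*v)) = 9*n² - 4*v², then repeat with the next factor.

81*n⁴ - 16*v⁴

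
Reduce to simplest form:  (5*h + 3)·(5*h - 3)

25*h² - 9

(5*h)^2 - (3)^2 = 25*h² - 9.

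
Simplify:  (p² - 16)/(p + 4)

p - 4

Factor: p² - 16 = (p - 4)·(p + 4)
Cancel the common factor (p + 4).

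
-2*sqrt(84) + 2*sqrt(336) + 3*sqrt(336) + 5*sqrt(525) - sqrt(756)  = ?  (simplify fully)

2*sqrt(84) = 4*sqrt(21); 2*sqrt(336) = 8*sqrt(21); 3*sqrt(336) = 12*sqrt(21); 5*sqrt(525) = 25*sqrt(21); sqrt(756) = 6*sqrt(21)
Combine: (-4 + 8 + 12 + 25 - 6)·sqrt(21) = 35*sqrt(21)

35*sqrt(21)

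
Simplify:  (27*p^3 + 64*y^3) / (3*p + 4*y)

(4*y)^3 + (3*p)^3 = (3*p + 4*y)(9*p^2 - 12*p*y + 16*y^2).

9*p^2 - 12*p*y + 16*y^2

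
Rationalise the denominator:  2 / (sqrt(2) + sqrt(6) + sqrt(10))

(-2*sqrt(30) - sqrt(10) + 3*sqrt(6) + 7*sqrt(2))/11

Group as (sqrt(6) + sqrt(10)) + sqrt(2); multiply by (sqrt(6) + sqrt(10)) - sqrt(2), then rationalise the remaining surd.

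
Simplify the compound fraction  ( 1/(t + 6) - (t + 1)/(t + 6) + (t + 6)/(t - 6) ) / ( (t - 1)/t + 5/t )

Numerator: 1/(t + 6) - (t + 1)/(t + 6) + (t + 6)/(t - 6) = (18*t + 36)/(t^2 - 36)
Denominator: (t - 1)/t + 5/t = (t + 4)/t
Divide: ((18*t + 36)/(t^2 - 36)) · (t/(t + 4)) = (18*t^2 + 36*t)/(t^3 + 4*t^2 - 36*t - 144)

(18*t^2 + 36*t)/(t^3 + 4*t^2 - 36*t - 144)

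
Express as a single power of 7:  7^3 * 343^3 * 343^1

7^15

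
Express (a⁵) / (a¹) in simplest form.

a⁴

Quotient: a⁴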